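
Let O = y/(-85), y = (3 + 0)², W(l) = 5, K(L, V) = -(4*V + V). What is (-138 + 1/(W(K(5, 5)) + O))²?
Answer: 3285926329/173056 ≈ 18988.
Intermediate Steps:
K(L, V) = -5*V
y = 9 (y = 3² = 9)
O = -9/85 (O = 9/(-85) = 9*(-1/85) = -9/85 ≈ -0.10588)
(-138 + 1/(W(K(5, 5)) + O))² = (-138 + 1/(5 - 9/85))² = (-138 + 1/(416/85))² = (-138 + 85/416)² = (-57323/416)² = 3285926329/173056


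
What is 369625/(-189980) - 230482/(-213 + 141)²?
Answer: -1142577659/24621408 ≈ -46.406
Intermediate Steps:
369625/(-189980) - 230482/(-213 + 141)² = 369625*(-1/189980) - 230482/((-72)²) = -73925/37996 - 230482/5184 = -73925/37996 - 230482*1/5184 = -73925/37996 - 115241/2592 = -1142577659/24621408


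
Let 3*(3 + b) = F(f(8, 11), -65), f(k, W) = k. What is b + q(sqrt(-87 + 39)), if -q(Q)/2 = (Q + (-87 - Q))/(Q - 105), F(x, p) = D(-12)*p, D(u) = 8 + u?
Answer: 908171/11073 - 232*I*sqrt(3)/3691 ≈ 82.017 - 0.10887*I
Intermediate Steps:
F(x, p) = -4*p (F(x, p) = (8 - 12)*p = -4*p)
b = 251/3 (b = -3 + (-4*(-65))/3 = -3 + (1/3)*260 = -3 + 260/3 = 251/3 ≈ 83.667)
q(Q) = 174/(-105 + Q) (q(Q) = -2*(Q + (-87 - Q))/(Q - 105) = -(-174)/(-105 + Q) = 174/(-105 + Q))
b + q(sqrt(-87 + 39)) = 251/3 + 174/(-105 + sqrt(-87 + 39)) = 251/3 + 174/(-105 + sqrt(-48)) = 251/3 + 174/(-105 + 4*I*sqrt(3))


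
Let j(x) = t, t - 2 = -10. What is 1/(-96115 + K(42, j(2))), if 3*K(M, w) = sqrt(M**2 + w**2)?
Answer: -865035/83142837197 - 6*sqrt(457)/83142837197 ≈ -1.0406e-5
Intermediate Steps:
t = -8 (t = 2 - 10 = -8)
j(x) = -8
K(M, w) = sqrt(M**2 + w**2)/3
1/(-96115 + K(42, j(2))) = 1/(-96115 + sqrt(42**2 + (-8)**2)/3) = 1/(-96115 + sqrt(1764 + 64)/3) = 1/(-96115 + sqrt(1828)/3) = 1/(-96115 + (2*sqrt(457))/3) = 1/(-96115 + 2*sqrt(457)/3)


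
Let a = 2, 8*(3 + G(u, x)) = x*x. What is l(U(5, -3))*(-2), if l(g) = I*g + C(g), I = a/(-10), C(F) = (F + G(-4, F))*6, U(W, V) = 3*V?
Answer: 189/10 ≈ 18.900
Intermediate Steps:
G(u, x) = -3 + x²/8 (G(u, x) = -3 + (x*x)/8 = -3 + x²/8)
C(F) = -18 + 6*F + 3*F²/4 (C(F) = (F + (-3 + F²/8))*6 = (-3 + F + F²/8)*6 = -18 + 6*F + 3*F²/4)
I = -⅕ (I = 2/(-10) = 2*(-⅒) = -⅕ ≈ -0.20000)
l(g) = -18 + 3*g²/4 + 29*g/5 (l(g) = -g/5 + (-18 + 6*g + 3*g²/4) = -18 + 3*g²/4 + 29*g/5)
l(U(5, -3))*(-2) = (-18 + 3*(3*(-3))²/4 + 29*(3*(-3))/5)*(-2) = (-18 + (¾)*(-9)² + (29/5)*(-9))*(-2) = (-18 + (¾)*81 - 261/5)*(-2) = (-18 + 243/4 - 261/5)*(-2) = -189/20*(-2) = 189/10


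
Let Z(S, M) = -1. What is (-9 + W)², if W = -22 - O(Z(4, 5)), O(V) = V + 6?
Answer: 1296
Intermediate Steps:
O(V) = 6 + V
W = -27 (W = -22 - (6 - 1) = -22 - 1*5 = -22 - 5 = -27)
(-9 + W)² = (-9 - 27)² = (-36)² = 1296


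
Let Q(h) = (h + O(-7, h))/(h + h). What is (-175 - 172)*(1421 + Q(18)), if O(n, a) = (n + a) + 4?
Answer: -5920861/12 ≈ -4.9341e+5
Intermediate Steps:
O(n, a) = 4 + a + n (O(n, a) = (a + n) + 4 = 4 + a + n)
Q(h) = (-3 + 2*h)/(2*h) (Q(h) = (h + (4 + h - 7))/(h + h) = (h + (-3 + h))/((2*h)) = (-3 + 2*h)*(1/(2*h)) = (-3 + 2*h)/(2*h))
(-175 - 172)*(1421 + Q(18)) = (-175 - 172)*(1421 + (-3/2 + 18)/18) = -347*(1421 + (1/18)*(33/2)) = -347*(1421 + 11/12) = -347*17063/12 = -5920861/12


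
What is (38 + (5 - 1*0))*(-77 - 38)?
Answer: -4945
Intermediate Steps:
(38 + (5 - 1*0))*(-77 - 38) = (38 + (5 + 0))*(-115) = (38 + 5)*(-115) = 43*(-115) = -4945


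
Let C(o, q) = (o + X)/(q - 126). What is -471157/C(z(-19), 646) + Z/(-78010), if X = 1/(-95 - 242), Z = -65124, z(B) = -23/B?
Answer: -15297229502903804/75396665 ≈ -2.0289e+8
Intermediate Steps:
X = -1/337 (X = 1/(-337) = -1/337 ≈ -0.0029674)
C(o, q) = (-1/337 + o)/(-126 + q) (C(o, q) = (o - 1/337)/(q - 126) = (-1/337 + o)/(-126 + q))
-471157/C(z(-19), 646) + Z/(-78010) = -471157*(-126 + 646)/(-1/337 - 23/(-19)) - 65124/(-78010) = -471157*520/(-1/337 - 23*(-1/19)) - 65124*(-1/78010) = -471157*520/(-1/337 + 23/19) + 32562/39005 = -471157/((1/520)*(7732/6403)) + 32562/39005 = -471157/1933/832390 + 32562/39005 = -471157*832390/1933 + 32562/39005 = -392186375230/1933 + 32562/39005 = -15297229502903804/75396665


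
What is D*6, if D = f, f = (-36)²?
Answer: 7776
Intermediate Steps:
f = 1296
D = 1296
D*6 = 1296*6 = 7776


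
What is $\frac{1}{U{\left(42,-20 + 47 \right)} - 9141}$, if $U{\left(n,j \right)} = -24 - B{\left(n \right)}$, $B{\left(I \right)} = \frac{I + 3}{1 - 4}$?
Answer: $- \frac{1}{9150} \approx -0.00010929$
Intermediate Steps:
$B{\left(I \right)} = -1 - \frac{I}{3}$ ($B{\left(I \right)} = \frac{3 + I}{-3} = \left(3 + I\right) \left(- \frac{1}{3}\right) = -1 - \frac{I}{3}$)
$U{\left(n,j \right)} = -23 + \frac{n}{3}$ ($U{\left(n,j \right)} = -24 - \left(-1 - \frac{n}{3}\right) = -24 + \left(1 + \frac{n}{3}\right) = -23 + \frac{n}{3}$)
$\frac{1}{U{\left(42,-20 + 47 \right)} - 9141} = \frac{1}{\left(-23 + \frac{1}{3} \cdot 42\right) - 9141} = \frac{1}{\left(-23 + 14\right) - 9141} = \frac{1}{-9 - 9141} = \frac{1}{-9150} = - \frac{1}{9150}$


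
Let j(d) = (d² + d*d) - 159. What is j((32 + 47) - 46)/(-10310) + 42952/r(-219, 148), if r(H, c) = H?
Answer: -443277281/2257890 ≈ -196.32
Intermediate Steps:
j(d) = -159 + 2*d² (j(d) = (d² + d²) - 159 = 2*d² - 159 = -159 + 2*d²)
j((32 + 47) - 46)/(-10310) + 42952/r(-219, 148) = (-159 + 2*((32 + 47) - 46)²)/(-10310) + 42952/(-219) = (-159 + 2*(79 - 46)²)*(-1/10310) + 42952*(-1/219) = (-159 + 2*33²)*(-1/10310) - 42952/219 = (-159 + 2*1089)*(-1/10310) - 42952/219 = (-159 + 2178)*(-1/10310) - 42952/219 = 2019*(-1/10310) - 42952/219 = -2019/10310 - 42952/219 = -443277281/2257890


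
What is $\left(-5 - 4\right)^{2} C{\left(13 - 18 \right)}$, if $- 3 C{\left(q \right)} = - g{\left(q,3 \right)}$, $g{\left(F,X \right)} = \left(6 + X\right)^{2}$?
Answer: $2187$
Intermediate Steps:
$C{\left(q \right)} = 27$ ($C{\left(q \right)} = - \frac{\left(-1\right) \left(6 + 3\right)^{2}}{3} = - \frac{\left(-1\right) 9^{2}}{3} = - \frac{\left(-1\right) 81}{3} = \left(- \frac{1}{3}\right) \left(-81\right) = 27$)
$\left(-5 - 4\right)^{2} C{\left(13 - 18 \right)} = \left(-5 - 4\right)^{2} \cdot 27 = \left(-9\right)^{2} \cdot 27 = 81 \cdot 27 = 2187$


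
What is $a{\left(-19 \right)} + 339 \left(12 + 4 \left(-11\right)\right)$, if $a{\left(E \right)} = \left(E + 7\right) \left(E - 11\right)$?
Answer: $-10488$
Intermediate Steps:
$a{\left(E \right)} = \left(-11 + E\right) \left(7 + E\right)$ ($a{\left(E \right)} = \left(7 + E\right) \left(-11 + E\right) = \left(-11 + E\right) \left(7 + E\right)$)
$a{\left(-19 \right)} + 339 \left(12 + 4 \left(-11\right)\right) = \left(-77 + \left(-19\right)^{2} - -76\right) + 339 \left(12 + 4 \left(-11\right)\right) = \left(-77 + 361 + 76\right) + 339 \left(12 - 44\right) = 360 + 339 \left(-32\right) = 360 - 10848 = -10488$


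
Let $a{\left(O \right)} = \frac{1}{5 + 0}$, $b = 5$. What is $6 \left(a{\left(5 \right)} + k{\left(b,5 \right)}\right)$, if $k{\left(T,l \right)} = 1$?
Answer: $\frac{36}{5} \approx 7.2$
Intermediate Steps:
$a{\left(O \right)} = \frac{1}{5}$
$6 \left(a{\left(5 \right)} + k{\left(b,5 \right)}\right) = 6 \left(\frac{1}{5} + 1\right) = 6 \cdot \frac{6}{5} = \frac{36}{5}$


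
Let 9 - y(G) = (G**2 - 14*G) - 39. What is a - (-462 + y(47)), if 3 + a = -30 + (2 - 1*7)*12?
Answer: 1872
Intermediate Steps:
a = -93 (a = -3 + (-30 + (2 - 1*7)*12) = -3 + (-30 + (2 - 7)*12) = -3 + (-30 - 5*12) = -3 + (-30 - 60) = -3 - 90 = -93)
y(G) = 48 - G**2 + 14*G (y(G) = 9 - ((G**2 - 14*G) - 39) = 9 - (-39 + G**2 - 14*G) = 9 + (39 - G**2 + 14*G) = 48 - G**2 + 14*G)
a - (-462 + y(47)) = -93 - (-462 + (48 - 1*47**2 + 14*47)) = -93 - (-462 + (48 - 1*2209 + 658)) = -93 - (-462 + (48 - 2209 + 658)) = -93 - (-462 - 1503) = -93 - 1*(-1965) = -93 + 1965 = 1872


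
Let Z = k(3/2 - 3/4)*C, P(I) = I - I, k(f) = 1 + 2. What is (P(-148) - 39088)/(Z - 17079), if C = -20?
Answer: 39088/17139 ≈ 2.2806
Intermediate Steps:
k(f) = 3
P(I) = 0
Z = -60 (Z = 3*(-20) = -60)
(P(-148) - 39088)/(Z - 17079) = (0 - 39088)/(-60 - 17079) = -39088/(-17139) = -39088*(-1/17139) = 39088/17139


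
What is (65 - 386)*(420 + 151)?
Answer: -183291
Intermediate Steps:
(65 - 386)*(420 + 151) = -321*571 = -183291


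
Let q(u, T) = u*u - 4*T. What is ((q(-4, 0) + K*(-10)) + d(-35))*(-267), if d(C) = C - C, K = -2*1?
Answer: -9612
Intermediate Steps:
K = -2
d(C) = 0
q(u, T) = u² - 4*T
((q(-4, 0) + K*(-10)) + d(-35))*(-267) = ((((-4)² - 4*0) - 2*(-10)) + 0)*(-267) = (((16 + 0) + 20) + 0)*(-267) = ((16 + 20) + 0)*(-267) = (36 + 0)*(-267) = 36*(-267) = -9612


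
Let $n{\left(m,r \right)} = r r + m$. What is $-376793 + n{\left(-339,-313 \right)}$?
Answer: $-279163$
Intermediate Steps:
$n{\left(m,r \right)} = m + r^{2}$ ($n{\left(m,r \right)} = r^{2} + m = m + r^{2}$)
$-376793 + n{\left(-339,-313 \right)} = -376793 - \left(339 - \left(-313\right)^{2}\right) = -376793 + \left(-339 + 97969\right) = -376793 + 97630 = -279163$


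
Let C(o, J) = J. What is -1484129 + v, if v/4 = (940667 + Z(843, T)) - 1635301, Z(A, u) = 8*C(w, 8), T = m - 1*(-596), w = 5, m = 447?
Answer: -4262409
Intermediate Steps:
T = 1043 (T = 447 - 1*(-596) = 447 + 596 = 1043)
Z(A, u) = 64 (Z(A, u) = 8*8 = 64)
v = -2778280 (v = 4*((940667 + 64) - 1635301) = 4*(940731 - 1635301) = 4*(-694570) = -2778280)
-1484129 + v = -1484129 - 2778280 = -4262409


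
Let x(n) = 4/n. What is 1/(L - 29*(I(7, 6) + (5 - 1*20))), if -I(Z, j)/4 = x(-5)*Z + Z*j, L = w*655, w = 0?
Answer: 5/23287 ≈ 0.00021471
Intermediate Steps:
L = 0 (L = 0*655 = 0)
I(Z, j) = 16*Z/5 - 4*Z*j (I(Z, j) = -4*((4/(-5))*Z + Z*j) = -4*((4*(-⅕))*Z + Z*j) = -4*(-4*Z/5 + Z*j) = 16*Z/5 - 4*Z*j)
1/(L - 29*(I(7, 6) + (5 - 1*20))) = 1/(0 - 29*((⅘)*7*(4 - 5*6) + (5 - 1*20))) = 1/(0 - 29*((⅘)*7*(4 - 30) + (5 - 20))) = 1/(0 - 29*((⅘)*7*(-26) - 15)) = 1/(0 - 29*(-728/5 - 15)) = 1/(0 - 29*(-803/5)) = 1/(0 + 23287/5) = 1/(23287/5) = 5/23287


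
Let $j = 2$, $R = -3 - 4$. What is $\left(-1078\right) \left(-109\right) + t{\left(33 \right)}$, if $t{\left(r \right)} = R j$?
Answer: $117488$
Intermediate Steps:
$R = -7$ ($R = -3 - 4 = -7$)
$t{\left(r \right)} = -14$ ($t{\left(r \right)} = \left(-7\right) 2 = -14$)
$\left(-1078\right) \left(-109\right) + t{\left(33 \right)} = \left(-1078\right) \left(-109\right) - 14 = 117502 - 14 = 117488$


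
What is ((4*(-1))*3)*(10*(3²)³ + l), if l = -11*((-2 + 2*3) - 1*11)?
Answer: -88404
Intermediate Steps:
l = 77 (l = -11*((-2 + 6) - 11) = -11*(4 - 11) = -11*(-7) = 77)
((4*(-1))*3)*(10*(3²)³ + l) = ((4*(-1))*3)*(10*(3²)³ + 77) = (-4*3)*(10*9³ + 77) = -12*(10*729 + 77) = -12*(7290 + 77) = -12*7367 = -88404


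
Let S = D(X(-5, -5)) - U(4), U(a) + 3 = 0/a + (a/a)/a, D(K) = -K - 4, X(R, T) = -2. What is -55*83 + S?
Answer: -18257/4 ≈ -4564.3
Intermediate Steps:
D(K) = -4 - K
U(a) = -3 + 1/a (U(a) = -3 + (0/a + (a/a)/a) = -3 + (0 + 1/a) = -3 + 1/a)
S = ¾ (S = (-4 - 1*(-2)) - (-3 + 1/4) = (-4 + 2) - (-3 + ¼) = -2 - 1*(-11/4) = -2 + 11/4 = ¾ ≈ 0.75000)
-55*83 + S = -55*83 + ¾ = -4565 + ¾ = -18257/4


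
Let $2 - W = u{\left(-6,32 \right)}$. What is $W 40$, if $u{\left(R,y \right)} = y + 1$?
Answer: $-1240$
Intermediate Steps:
$u{\left(R,y \right)} = 1 + y$
$W = -31$ ($W = 2 - \left(1 + 32\right) = 2 - 33 = -31$)
$W 40 = \left(-31\right) 40 = -1240$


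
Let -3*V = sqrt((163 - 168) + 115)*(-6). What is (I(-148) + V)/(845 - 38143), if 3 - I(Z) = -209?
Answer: -106/18649 - sqrt(110)/18649 ≈ -0.0062463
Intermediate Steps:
I(Z) = 212 (I(Z) = 3 - 1*(-209) = 3 + 209 = 212)
V = 2*sqrt(110) (V = -sqrt((163 - 168) + 115)*(-6)/3 = -sqrt(-5 + 115)*(-6)/3 = -sqrt(110)*(-6)/3 = -(-2)*sqrt(110) = 2*sqrt(110) ≈ 20.976)
(I(-148) + V)/(845 - 38143) = (212 + 2*sqrt(110))/(845 - 38143) = (212 + 2*sqrt(110))/(-37298) = (212 + 2*sqrt(110))*(-1/37298) = -106/18649 - sqrt(110)/18649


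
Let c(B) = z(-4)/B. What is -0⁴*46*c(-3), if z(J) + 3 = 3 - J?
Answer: 0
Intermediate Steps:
z(J) = -J (z(J) = -3 + (3 - J) = -J)
c(B) = 4/B (c(B) = (-1*(-4))/B = 4/B)
-0⁴*46*c(-3) = -0⁴*46*4/(-3) = -0*46*4*(-⅓) = -0*(-4)/3 = -1*0 = 0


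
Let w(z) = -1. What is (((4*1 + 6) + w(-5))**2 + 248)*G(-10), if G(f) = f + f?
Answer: -6580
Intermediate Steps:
G(f) = 2*f
(((4*1 + 6) + w(-5))**2 + 248)*G(-10) = (((4*1 + 6) - 1)**2 + 248)*(2*(-10)) = (((4 + 6) - 1)**2 + 248)*(-20) = ((10 - 1)**2 + 248)*(-20) = (9**2 + 248)*(-20) = (81 + 248)*(-20) = 329*(-20) = -6580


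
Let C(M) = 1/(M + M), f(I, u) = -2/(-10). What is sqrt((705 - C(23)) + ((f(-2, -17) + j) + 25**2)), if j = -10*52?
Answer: sqrt(42858430)/230 ≈ 28.464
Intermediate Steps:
f(I, u) = 1/5 (f(I, u) = -2*(-1/10) = 1/5)
C(M) = 1/(2*M)
j = -520
sqrt((705 - C(23)) + ((f(-2, -17) + j) + 25**2)) = sqrt((705 - 1/(2*23)) + ((1/5 - 520) + 25**2)) = sqrt((705 - 1/(2*23)) + (-2599/5 + 625)) = sqrt((705 - 1*1/46) + 526/5) = sqrt((705 - 1/46) + 526/5) = sqrt(32429/46 + 526/5) = sqrt(186341/230) = sqrt(42858430)/230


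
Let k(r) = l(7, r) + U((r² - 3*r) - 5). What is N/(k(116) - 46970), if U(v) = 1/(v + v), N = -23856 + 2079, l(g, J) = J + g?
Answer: 81526866/175381783 ≈ 0.46485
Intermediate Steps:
N = -21777
U(v) = 1/(2*v)
k(r) = 7 + r + 1/(2*(-5 + r² - 3*r)) (k(r) = (r + 7) + 1/(2*((r² - 3*r) - 5)) = (7 + r) + 1/(2*(-5 + r² - 3*r)) = 7 + r + 1/(2*(-5 + r² - 3*r)))
N/(k(116) - 46970) = -21777/((-½ + (7 + 116)*(5 - 1*116² + 3*116))/(5 - 1*116² + 3*116) - 46970) = -21777/((-½ + 123*(5 - 1*13456 + 348))/(5 - 1*13456 + 348) - 46970) = -21777/((-½ + 123*(5 - 13456 + 348))/(5 - 13456 + 348) - 46970) = -21777/((-½ + 123*(-13103))/(-13103) - 46970) = -21777/(-(-½ - 1611669)/13103 - 46970) = -21777/(-1/13103*(-3223339/2) - 46970) = -21777/(3223339/26206 - 46970) = -21777/(-1227672481/26206) = -21777*(-26206/1227672481) = 81526866/175381783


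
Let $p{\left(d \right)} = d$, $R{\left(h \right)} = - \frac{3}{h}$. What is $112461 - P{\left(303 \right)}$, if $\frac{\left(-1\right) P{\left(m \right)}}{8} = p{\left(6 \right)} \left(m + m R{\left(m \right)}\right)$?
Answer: $126861$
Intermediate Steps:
$P{\left(m \right)} = 144 - 48 m$ ($P{\left(m \right)} = - 8 \cdot 6 \left(m + m \left(- \frac{3}{m}\right)\right) = - 8 \cdot 6 \left(m - 3\right) = - 8 \cdot 6 \left(-3 + m\right) = - 8 \left(-18 + 6 m\right) = 144 - 48 m$)
$112461 - P{\left(303 \right)} = 112461 - \left(144 - 14544\right) = 112461 - -14400 = 112461 + 14400 = 126861$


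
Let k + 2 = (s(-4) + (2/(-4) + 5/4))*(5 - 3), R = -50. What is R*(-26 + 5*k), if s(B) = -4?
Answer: 3425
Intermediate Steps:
k = -17/2 (k = -2 + (-4 + (2/(-4) + 5/4))*(5 - 3) = -2 + (-4 + (2*(-1/4) + 5*(1/4)))*2 = -2 + (-4 + (-1/2 + 5/4))*2 = -2 + (-4 + 3/4)*2 = -2 - 13/4*2 = -2 - 13/2 = -17/2 ≈ -8.5000)
R*(-26 + 5*k) = -50*(-26 + 5*(-17/2)) = -50*(-26 - 85/2) = -50*(-137/2) = 3425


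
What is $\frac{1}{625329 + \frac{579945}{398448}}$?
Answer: $\frac{132816}{83053889779} \approx 1.5992 \cdot 10^{-6}$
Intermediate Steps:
$\frac{1}{625329 + \frac{579945}{398448}} = \frac{1}{625329 + 579945 \cdot \frac{1}{398448}} = \frac{1}{625329 + \frac{193315}{132816}} = \frac{1}{\frac{83053889779}{132816}} = \frac{132816}{83053889779}$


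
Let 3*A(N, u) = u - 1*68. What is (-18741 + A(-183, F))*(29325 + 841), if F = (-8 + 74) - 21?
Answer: -1696716836/3 ≈ -5.6557e+8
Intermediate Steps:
F = 45 (F = 66 - 21 = 45)
A(N, u) = -68/3 + u/3 (A(N, u) = (u - 1*68)/3 = (u - 68)/3 = (-68 + u)/3 = -68/3 + u/3)
(-18741 + A(-183, F))*(29325 + 841) = (-18741 + (-68/3 + (1/3)*45))*(29325 + 841) = (-18741 + (-68/3 + 15))*30166 = (-18741 - 23/3)*30166 = -56246/3*30166 = -1696716836/3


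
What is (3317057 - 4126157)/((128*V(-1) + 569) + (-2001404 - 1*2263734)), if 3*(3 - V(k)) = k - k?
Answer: 53940/284279 ≈ 0.18974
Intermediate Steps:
V(k) = 3 (V(k) = 3 - (k - k)/3 = 3 - 1/3*0 = 3 + 0 = 3)
(3317057 - 4126157)/((128*V(-1) + 569) + (-2001404 - 1*2263734)) = (3317057 - 4126157)/((128*3 + 569) + (-2001404 - 1*2263734)) = -809100/((384 + 569) + (-2001404 - 2263734)) = -809100/(953 - 4265138) = -809100/(-4264185) = -809100*(-1/4264185) = 53940/284279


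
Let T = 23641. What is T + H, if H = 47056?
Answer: 70697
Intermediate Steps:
T + H = 23641 + 47056 = 70697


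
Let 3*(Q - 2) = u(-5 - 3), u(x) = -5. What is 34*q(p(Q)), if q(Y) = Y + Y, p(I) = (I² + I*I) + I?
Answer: 340/9 ≈ 37.778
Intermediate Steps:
Q = ⅓ (Q = 2 + (⅓)*(-5) = 2 - 5/3 = ⅓ ≈ 0.33333)
p(I) = I + 2*I² (p(I) = (I² + I²) + I = 2*I² + I = I + 2*I²)
q(Y) = 2*Y
34*q(p(Q)) = 34*(2*((1 + 2*(⅓))/3)) = 34*(2*((1 + ⅔)/3)) = 34*(2*((⅓)*(5/3))) = 34*(2*(5/9)) = 34*(10/9) = 340/9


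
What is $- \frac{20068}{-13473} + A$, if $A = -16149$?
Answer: $- \frac{217555409}{13473} \approx -16148.0$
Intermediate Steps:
$- \frac{20068}{-13473} + A = - \frac{20068}{-13473} - 16149 = \left(-20068\right) \left(- \frac{1}{13473}\right) - 16149 = \frac{20068}{13473} - 16149 = - \frac{217555409}{13473}$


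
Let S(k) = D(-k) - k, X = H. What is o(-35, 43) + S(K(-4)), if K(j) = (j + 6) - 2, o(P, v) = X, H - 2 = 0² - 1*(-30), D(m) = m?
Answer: 32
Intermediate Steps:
H = 32 (H = 2 + (0² - 1*(-30)) = 2 + (0 + 30) = 2 + 30 = 32)
X = 32
o(P, v) = 32
K(j) = 4 + j (K(j) = (6 + j) - 2 = 4 + j)
S(k) = -2*k (S(k) = -k - k = -2*k)
o(-35, 43) + S(K(-4)) = 32 - 2*(4 - 4) = 32 - 2*0 = 32 + 0 = 32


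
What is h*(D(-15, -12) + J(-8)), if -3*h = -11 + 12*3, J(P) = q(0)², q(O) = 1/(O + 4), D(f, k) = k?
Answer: 4775/48 ≈ 99.479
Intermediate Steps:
q(O) = 1/(4 + O)
J(P) = 1/16 (J(P) = (1/(4 + 0))² = (1/4)² = (¼)² = 1/16)
h = -25/3 (h = -(-11 + 12*3)/3 = -(-11 + 36)/3 = -⅓*25 = -25/3 ≈ -8.3333)
h*(D(-15, -12) + J(-8)) = -25*(-12 + 1/16)/3 = -25/3*(-191/16) = 4775/48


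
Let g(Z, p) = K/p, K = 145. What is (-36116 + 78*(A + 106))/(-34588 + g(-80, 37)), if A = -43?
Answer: 1154474/1279611 ≈ 0.90221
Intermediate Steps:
g(Z, p) = 145/p
(-36116 + 78*(A + 106))/(-34588 + g(-80, 37)) = (-36116 + 78*(-43 + 106))/(-34588 + 145/37) = (-36116 + 78*63)/(-34588 + 145*(1/37)) = (-36116 + 4914)/(-34588 + 145/37) = -31202/(-1279611/37) = -31202*(-37/1279611) = 1154474/1279611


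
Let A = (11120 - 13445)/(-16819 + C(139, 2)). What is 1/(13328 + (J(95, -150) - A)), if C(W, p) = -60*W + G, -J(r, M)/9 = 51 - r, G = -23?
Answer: 8394/115198481 ≈ 7.2866e-5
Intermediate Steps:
J(r, M) = -459 + 9*r (J(r, M) = -9*(51 - r) = -459 + 9*r)
C(W, p) = -23 - 60*W (C(W, p) = -60*W - 23 = -23 - 60*W)
A = 775/8394 (A = (11120 - 13445)/(-16819 + (-23 - 60*139)) = -2325/(-16819 + (-23 - 8340)) = -2325/(-16819 - 8363) = -2325/(-25182) = -2325*(-1/25182) = 775/8394 ≈ 0.092328)
1/(13328 + (J(95, -150) - A)) = 1/(13328 + ((-459 + 9*95) - 1*775/8394)) = 1/(13328 + ((-459 + 855) - 775/8394)) = 1/(13328 + (396 - 775/8394)) = 1/(13328 + 3323249/8394) = 1/(115198481/8394) = 8394/115198481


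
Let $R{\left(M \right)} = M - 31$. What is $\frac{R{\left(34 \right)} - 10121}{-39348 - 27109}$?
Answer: $\frac{10118}{66457} \approx 0.15225$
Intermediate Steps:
$R{\left(M \right)} = -31 + M$
$\frac{R{\left(34 \right)} - 10121}{-39348 - 27109} = \frac{\left(-31 + 34\right) - 10121}{-39348 - 27109} = \frac{3 - 10121}{-66457} = \left(-10118\right) \left(- \frac{1}{66457}\right) = \frac{10118}{66457}$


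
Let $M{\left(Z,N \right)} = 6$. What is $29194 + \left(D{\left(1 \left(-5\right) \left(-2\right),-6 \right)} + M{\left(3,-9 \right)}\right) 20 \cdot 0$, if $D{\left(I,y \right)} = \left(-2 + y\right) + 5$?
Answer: $29194$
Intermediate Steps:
$D{\left(I,y \right)} = 3 + y$
$29194 + \left(D{\left(1 \left(-5\right) \left(-2\right),-6 \right)} + M{\left(3,-9 \right)}\right) 20 \cdot 0 = 29194 + \left(\left(3 - 6\right) + 6\right) 20 \cdot 0 = 29194 + \left(-3 + 6\right) 0 = 29194 + 3 \cdot 0 = 29194 + 0 = 29194$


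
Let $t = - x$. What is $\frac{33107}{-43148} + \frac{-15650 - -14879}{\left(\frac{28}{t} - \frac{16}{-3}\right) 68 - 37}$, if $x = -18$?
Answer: $- \frac{427958453}{167543684} \approx -2.5543$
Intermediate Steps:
$t = 18$ ($t = \left(-1\right) \left(-18\right) = 18$)
$\frac{33107}{-43148} + \frac{-15650 - -14879}{\left(\frac{28}{t} - \frac{16}{-3}\right) 68 - 37} = \frac{33107}{-43148} + \frac{-15650 - -14879}{\left(\frac{28}{18} - \frac{16}{-3}\right) 68 - 37} = 33107 \left(- \frac{1}{43148}\right) + \frac{-15650 + 14879}{\left(28 \cdot \frac{1}{18} - - \frac{16}{3}\right) 68 - 37} = - \frac{33107}{43148} - \frac{771}{\left(\frac{14}{9} + \frac{16}{3}\right) 68 - 37} = - \frac{33107}{43148} - \frac{771}{\frac{62}{9} \cdot 68 - 37} = - \frac{33107}{43148} - \frac{771}{\frac{4216}{9} - 37} = - \frac{33107}{43148} - \frac{771}{\frac{3883}{9}} = - \frac{33107}{43148} - \frac{6939}{3883} = - \frac{427958453}{167543684}$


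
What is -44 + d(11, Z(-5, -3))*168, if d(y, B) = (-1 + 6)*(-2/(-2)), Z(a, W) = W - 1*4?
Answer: 796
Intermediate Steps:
Z(a, W) = -4 + W (Z(a, W) = W - 4 = -4 + W)
d(y, B) = 5 (d(y, B) = 5*(-2*(-½)) = 5*1 = 5)
-44 + d(11, Z(-5, -3))*168 = -44 + 5*168 = -44 + 840 = 796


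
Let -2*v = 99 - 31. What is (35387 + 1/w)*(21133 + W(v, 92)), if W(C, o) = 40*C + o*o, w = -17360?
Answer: 17346506373603/17360 ≈ 9.9922e+8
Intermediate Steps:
v = -34 (v = -(99 - 31)/2 = -1/2*68 = -34)
W(C, o) = o**2 + 40*C (W(C, o) = 40*C + o**2 = o**2 + 40*C)
(35387 + 1/w)*(21133 + W(v, 92)) = (35387 + 1/(-17360))*(21133 + (92**2 + 40*(-34))) = (35387 - 1/17360)*(21133 + (8464 - 1360)) = 614318319*(21133 + 7104)/17360 = (614318319/17360)*28237 = 17346506373603/17360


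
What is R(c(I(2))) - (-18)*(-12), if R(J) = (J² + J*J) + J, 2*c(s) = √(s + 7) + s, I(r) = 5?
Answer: -195 + 11*√3 ≈ -175.95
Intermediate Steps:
c(s) = s/2 + √(7 + s)/2 (c(s) = (√(s + 7) + s)/2 = (√(7 + s) + s)/2 = (s + √(7 + s))/2 = s/2 + √(7 + s)/2)
R(J) = J + 2*J² (R(J) = (J² + J²) + J = 2*J² + J = J + 2*J²)
R(c(I(2))) - (-18)*(-12) = ((½)*5 + √(7 + 5)/2)*(1 + 2*((½)*5 + √(7 + 5)/2)) - (-18)*(-12) = (5/2 + √12/2)*(1 + 2*(5/2 + √12/2)) - 1*216 = (5/2 + (2*√3)/2)*(1 + 2*(5/2 + (2*√3)/2)) - 216 = (5/2 + √3)*(1 + 2*(5/2 + √3)) - 216 = (5/2 + √3)*(1 + (5 + 2*√3)) - 216 = (5/2 + √3)*(6 + 2*√3) - 216 = (6 + 2*√3)*(5/2 + √3) - 216 = -216 + (6 + 2*√3)*(5/2 + √3)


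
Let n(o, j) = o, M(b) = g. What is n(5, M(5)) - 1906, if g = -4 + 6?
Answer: -1901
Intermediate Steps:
g = 2
M(b) = 2
n(5, M(5)) - 1906 = 5 - 1906 = -1901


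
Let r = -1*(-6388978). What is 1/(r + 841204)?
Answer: 1/7230182 ≈ 1.3831e-7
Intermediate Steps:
r = 6388978
1/(r + 841204) = 1/(6388978 + 841204) = 1/7230182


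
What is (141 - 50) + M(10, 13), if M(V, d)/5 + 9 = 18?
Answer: 136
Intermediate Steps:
M(V, d) = 45 (M(V, d) = -45 + 5*18 = -45 + 90 = 45)
(141 - 50) + M(10, 13) = (141 - 50) + 45 = 91 + 45 = 136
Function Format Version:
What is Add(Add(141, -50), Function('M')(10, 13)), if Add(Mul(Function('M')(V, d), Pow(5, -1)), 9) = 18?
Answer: 136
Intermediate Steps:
Function('M')(V, d) = 45 (Function('M')(V, d) = Add(-45, Mul(5, 18)) = Add(-45, 90) = 45)
Add(Add(141, -50), Function('M')(10, 13)) = Add(Add(141, -50), 45) = Add(91, 45) = 136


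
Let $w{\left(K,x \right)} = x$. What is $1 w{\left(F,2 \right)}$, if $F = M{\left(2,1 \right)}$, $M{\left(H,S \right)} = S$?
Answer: $2$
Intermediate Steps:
$F = 1$
$1 w{\left(F,2 \right)} = 1 \cdot 2 = 2$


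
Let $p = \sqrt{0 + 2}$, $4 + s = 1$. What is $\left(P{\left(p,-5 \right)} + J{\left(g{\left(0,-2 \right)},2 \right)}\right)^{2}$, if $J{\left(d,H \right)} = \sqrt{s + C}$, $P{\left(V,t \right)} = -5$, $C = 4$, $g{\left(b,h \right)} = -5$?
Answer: $16$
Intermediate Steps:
$s = -3$ ($s = -4 + 1 = -3$)
$p = \sqrt{2} \approx 1.4142$
$J{\left(d,H \right)} = 1$ ($J{\left(d,H \right)} = \sqrt{-3 + 4} = \sqrt{1} = 1$)
$\left(P{\left(p,-5 \right)} + J{\left(g{\left(0,-2 \right)},2 \right)}\right)^{2} = \left(-5 + 1\right)^{2} = \left(-4\right)^{2} = 16$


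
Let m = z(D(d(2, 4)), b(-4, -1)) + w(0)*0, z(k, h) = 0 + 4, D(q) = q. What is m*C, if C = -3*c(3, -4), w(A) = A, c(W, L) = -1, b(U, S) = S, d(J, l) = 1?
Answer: 12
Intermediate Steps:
z(k, h) = 4
C = 3 (C = -3*(-1) = 3)
m = 4 (m = 4 + 0*0 = 4 + 0 = 4)
m*C = 4*3 = 12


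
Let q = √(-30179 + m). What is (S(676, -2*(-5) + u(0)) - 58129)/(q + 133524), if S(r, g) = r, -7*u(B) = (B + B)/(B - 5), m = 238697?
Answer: -1278559062/2971408343 + 19151*√208518/5942816686 ≈ -0.42882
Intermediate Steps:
u(B) = -2*B/(7*(-5 + B)) (u(B) = -(B + B)/(7*(B - 5)) = -2*B/(7*(-5 + B)))
q = √208518 (q = √(-30179 + 238697) = √208518 ≈ 456.64)
(S(676, -2*(-5) + u(0)) - 58129)/(q + 133524) = (676 - 58129)/(√208518 + 133524) = -57453/(133524 + √208518)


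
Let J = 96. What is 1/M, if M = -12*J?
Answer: -1/1152 ≈ -0.00086806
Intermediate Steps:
M = -1152 (M = -12*96 = -1152)
1/M = 1/(-1152) = -1/1152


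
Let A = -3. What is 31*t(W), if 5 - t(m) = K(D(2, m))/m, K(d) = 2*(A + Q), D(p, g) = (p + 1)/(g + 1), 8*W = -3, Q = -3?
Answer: -837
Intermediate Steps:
W = -3/8 (W = (⅛)*(-3) = -3/8 ≈ -0.37500)
D(p, g) = (1 + p)/(1 + g)
K(d) = -12 (K(d) = 2*(-3 - 3) = 2*(-6) = -12)
t(m) = 5 + 12/m (t(m) = 5 - (-12)/m = 5 + 12/m)
31*t(W) = 31*(5 + 12/(-3/8)) = 31*(5 + 12*(-8/3)) = 31*(5 - 32) = 31*(-27) = -837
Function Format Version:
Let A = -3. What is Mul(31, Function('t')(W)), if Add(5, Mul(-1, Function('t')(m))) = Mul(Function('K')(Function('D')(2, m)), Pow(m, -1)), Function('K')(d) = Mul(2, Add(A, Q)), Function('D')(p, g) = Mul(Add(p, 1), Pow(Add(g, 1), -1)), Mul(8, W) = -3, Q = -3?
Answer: -837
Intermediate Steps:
W = Rational(-3, 8) (W = Mul(Rational(1, 8), -3) = Rational(-3, 8) ≈ -0.37500)
Function('D')(p, g) = Mul(Pow(Add(1, g), -1), Add(1, p)) (Function('D')(p, g) = Mul(Add(1, p), Pow(Add(1, g), -1)) = Mul(Pow(Add(1, g), -1), Add(1, p)))
Function('K')(d) = -12 (Function('K')(d) = Mul(2, Add(-3, -3)) = Mul(2, -6) = -12)
Function('t')(m) = Add(5, Mul(12, Pow(m, -1))) (Function('t')(m) = Add(5, Mul(-1, Mul(-12, Pow(m, -1)))) = Add(5, Mul(12, Pow(m, -1))))
Mul(31, Function('t')(W)) = Mul(31, Add(5, Mul(12, Pow(Rational(-3, 8), -1)))) = Mul(31, Add(5, Mul(12, Rational(-8, 3)))) = Mul(31, Add(5, -32)) = Mul(31, -27) = -837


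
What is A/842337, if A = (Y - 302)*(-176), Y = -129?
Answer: 75856/842337 ≈ 0.090054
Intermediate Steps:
A = 75856 (A = (-129 - 302)*(-176) = -431*(-176) = 75856)
A/842337 = 75856/842337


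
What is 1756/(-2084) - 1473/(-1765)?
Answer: -7402/919565 ≈ -0.0080495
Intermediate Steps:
1756/(-2084) - 1473/(-1765) = 1756*(-1/2084) - 1473*(-1/1765) = -439/521 + 1473/1765 = -7402/919565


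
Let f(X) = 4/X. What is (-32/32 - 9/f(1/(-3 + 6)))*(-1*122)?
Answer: 427/2 ≈ 213.50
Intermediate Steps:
(-32/32 - 9/f(1/(-3 + 6)))*(-1*122) = (-32/32 - 9*1/(4*(-3 + 6)))*(-1*122) = (-32*1/32 - 9/(4/(1/3)))*(-122) = (-1 - 9/(4/(⅓)))*(-122) = (-1 - 9/(4*3))*(-122) = (-1 - 9/12)*(-122) = (-1 - 9*1/12)*(-122) = (-1 - ¾)*(-122) = -7/4*(-122) = 427/2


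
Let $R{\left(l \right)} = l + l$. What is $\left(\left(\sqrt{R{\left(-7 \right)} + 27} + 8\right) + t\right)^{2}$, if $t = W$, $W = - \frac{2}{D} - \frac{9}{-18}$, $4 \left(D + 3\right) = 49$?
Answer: $\frac{446957}{5476} + \frac{613 \sqrt{13}}{37} \approx 141.36$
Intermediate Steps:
$R{\left(l \right)} = 2 l$
$D = \frac{37}{4}$ ($D = -3 + \frac{1}{4} \cdot 49 = -3 + \frac{49}{4} = \frac{37}{4} \approx 9.25$)
$W = \frac{21}{74}$ ($W = - \frac{2}{\frac{37}{4}} - \frac{9}{-18} = \left(-2\right) \frac{4}{37} - - \frac{1}{2} = - \frac{8}{37} + \frac{1}{2} = \frac{21}{74} \approx 0.28378$)
$t = \frac{21}{74} \approx 0.28378$
$\left(\left(\sqrt{R{\left(-7 \right)} + 27} + 8\right) + t\right)^{2} = \left(\left(\sqrt{2 \left(-7\right) + 27} + 8\right) + \frac{21}{74}\right)^{2} = \left(\left(\sqrt{-14 + 27} + 8\right) + \frac{21}{74}\right)^{2} = \left(\left(\sqrt{13} + 8\right) + \frac{21}{74}\right)^{2} = \left(\left(8 + \sqrt{13}\right) + \frac{21}{74}\right)^{2} = \left(\frac{613}{74} + \sqrt{13}\right)^{2}$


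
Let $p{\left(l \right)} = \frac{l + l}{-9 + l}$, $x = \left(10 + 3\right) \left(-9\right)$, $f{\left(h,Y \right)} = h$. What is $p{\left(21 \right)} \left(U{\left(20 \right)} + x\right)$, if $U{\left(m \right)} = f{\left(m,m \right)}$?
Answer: $- \frac{679}{2} \approx -339.5$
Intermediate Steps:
$U{\left(m \right)} = m$
$x = -117$ ($x = 13 \left(-9\right) = -117$)
$p{\left(l \right)} = \frac{2 l}{-9 + l}$
$p{\left(21 \right)} \left(U{\left(20 \right)} + x\right) = 2 \cdot 21 \frac{1}{-9 + 21} \left(20 - 117\right) = 2 \cdot 21 \cdot \frac{1}{12} \left(-97\right) = \frac{7}{2} \left(-97\right) = - \frac{679}{2}$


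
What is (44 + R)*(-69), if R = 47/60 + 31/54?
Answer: -563339/180 ≈ -3129.7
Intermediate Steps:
R = 733/540 (R = 47*(1/60) + 31*(1/54) = 47/60 + 31/54 = 733/540 ≈ 1.3574)
(44 + R)*(-69) = (44 + 733/540)*(-69) = (24493/540)*(-69) = -563339/180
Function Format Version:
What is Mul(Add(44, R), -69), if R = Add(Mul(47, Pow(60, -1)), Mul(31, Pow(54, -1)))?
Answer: Rational(-563339, 180) ≈ -3129.7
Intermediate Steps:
R = Rational(733, 540) (R = Add(Mul(47, Rational(1, 60)), Mul(31, Rational(1, 54))) = Add(Rational(47, 60), Rational(31, 54)) = Rational(733, 540) ≈ 1.3574)
Mul(Add(44, R), -69) = Mul(Add(44, Rational(733, 540)), -69) = Mul(Rational(24493, 540), -69) = Rational(-563339, 180)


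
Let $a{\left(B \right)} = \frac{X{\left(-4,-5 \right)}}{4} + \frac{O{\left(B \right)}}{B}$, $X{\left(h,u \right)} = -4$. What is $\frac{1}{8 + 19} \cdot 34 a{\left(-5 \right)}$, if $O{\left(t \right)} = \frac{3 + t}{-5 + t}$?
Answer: $- \frac{884}{675} \approx -1.3096$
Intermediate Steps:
$O{\left(t \right)} = \frac{3 + t}{-5 + t}$
$a{\left(B \right)} = -1 + \frac{3 + B}{B \left(-5 + B\right)}$ ($a{\left(B \right)} = - \frac{4}{4} + \frac{\frac{1}{-5 + B} \left(3 + B\right)}{B} = \left(-4\right) \frac{1}{4} + \frac{3 + B}{B \left(-5 + B\right)} = -1 + \frac{3 + B}{B \left(-5 + B\right)}$)
$\frac{1}{8 + 19} \cdot 34 a{\left(-5 \right)} = \frac{1}{8 + 19} \cdot 34 \frac{3 - 5 - - 5 \left(-5 - 5\right)}{\left(-5\right) \left(-5 - 5\right)} = \frac{1}{27} \cdot 34 \left(- \frac{3 - 5 - \left(-5\right) \left(-10\right)}{5 \left(-10\right)}\right) = \frac{1}{27} \cdot 34 \left(\left(- \frac{1}{5}\right) \left(- \frac{1}{10}\right) \left(3 - 5 - 50\right)\right) = \frac{34 \left(\left(- \frac{1}{5}\right) \left(- \frac{1}{10}\right) \left(-52\right)\right)}{27} = \frac{34}{27} \left(- \frac{26}{25}\right) = - \frac{884}{675}$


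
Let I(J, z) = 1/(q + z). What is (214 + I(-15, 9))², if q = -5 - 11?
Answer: 2241009/49 ≈ 45735.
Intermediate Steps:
q = -16
I(J, z) = 1/(-16 + z)
(214 + I(-15, 9))² = (214 + 1/(-16 + 9))² = (214 + 1/(-7))² = (214 - ⅐)² = (1497/7)² = 2241009/49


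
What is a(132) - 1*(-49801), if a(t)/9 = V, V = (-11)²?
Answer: 50890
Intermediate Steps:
V = 121
a(t) = 1089 (a(t) = 9*121 = 1089)
a(132) - 1*(-49801) = 1089 - 1*(-49801) = 1089 + 49801 = 50890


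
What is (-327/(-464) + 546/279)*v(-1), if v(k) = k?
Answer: -114859/43152 ≈ -2.6617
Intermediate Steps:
(-327/(-464) + 546/279)*v(-1) = (-327/(-464) + 546/279)*(-1) = (-327*(-1/464) + 546*(1/279))*(-1) = (327/464 + 182/93)*(-1) = (114859/43152)*(-1) = -114859/43152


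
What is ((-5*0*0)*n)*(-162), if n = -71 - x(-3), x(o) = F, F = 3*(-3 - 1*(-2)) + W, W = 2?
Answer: 0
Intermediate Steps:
F = -1 (F = 3*(-3 - 1*(-2)) + 2 = 3*(-3 + 2) + 2 = 3*(-1) + 2 = -3 + 2 = -1)
x(o) = -1
n = -70 (n = -71 - 1*(-1) = -71 + 1 = -70)
((-5*0*0)*n)*(-162) = ((-5*0*0)*(-70))*(-162) = ((0*0)*(-70))*(-162) = (0*(-70))*(-162) = 0*(-162) = 0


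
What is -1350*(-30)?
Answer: 40500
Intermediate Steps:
-1350*(-30) = -225*(-180) = 40500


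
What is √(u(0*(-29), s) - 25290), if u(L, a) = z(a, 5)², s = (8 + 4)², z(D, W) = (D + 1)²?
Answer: √442025335 ≈ 21024.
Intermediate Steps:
z(D, W) = (1 + D)²
s = 144 (s = 12² = 144)
u(L, a) = (1 + a)⁴ (u(L, a) = ((1 + a)²)² = (1 + a)⁴)
√(u(0*(-29), s) - 25290) = √((1 + 144)⁴ - 25290) = √(145⁴ - 25290) = √(442050625 - 25290) = √442025335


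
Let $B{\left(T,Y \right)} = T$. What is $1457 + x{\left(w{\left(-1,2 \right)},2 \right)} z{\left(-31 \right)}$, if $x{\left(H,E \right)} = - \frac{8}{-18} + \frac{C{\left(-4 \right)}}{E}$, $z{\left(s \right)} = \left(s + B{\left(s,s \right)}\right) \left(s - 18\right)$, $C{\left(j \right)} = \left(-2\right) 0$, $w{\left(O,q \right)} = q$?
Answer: $\frac{25265}{9} \approx 2807.2$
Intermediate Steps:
$C{\left(j \right)} = 0$
$z{\left(s \right)} = 2 s \left(-18 + s\right)$ ($z{\left(s \right)} = \left(s + s\right) \left(s - 18\right) = 2 s \left(-18 + s\right)$)
$x{\left(H,E \right)} = \frac{4}{9}$ ($x{\left(H,E \right)} = - \frac{8}{-18} + \frac{0}{E} = \left(-8\right) \left(- \frac{1}{18}\right) + 0 = \frac{4}{9} + 0 = \frac{4}{9}$)
$1457 + x{\left(w{\left(-1,2 \right)},2 \right)} z{\left(-31 \right)} = 1457 + \frac{4 \cdot 2 \left(-31\right) \left(-18 - 31\right)}{9} = 1457 + \frac{4 \cdot 2 \left(-31\right) \left(-49\right)}{9} = 1457 + \frac{4}{9} \cdot 3038 = 1457 + \frac{12152}{9} = \frac{25265}{9}$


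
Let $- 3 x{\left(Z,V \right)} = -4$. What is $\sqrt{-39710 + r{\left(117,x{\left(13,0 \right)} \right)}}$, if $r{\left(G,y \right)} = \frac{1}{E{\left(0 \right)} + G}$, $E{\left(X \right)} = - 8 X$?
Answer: $\frac{i \sqrt{60398897}}{39} \approx 199.27 i$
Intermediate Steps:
$x{\left(Z,V \right)} = \frac{4}{3}$ ($x{\left(Z,V \right)} = \left(- \frac{1}{3}\right) \left(-4\right) = \frac{4}{3}$)
$r{\left(G,y \right)} = \frac{1}{G}$ ($r{\left(G,y \right)} = \frac{1}{\left(-8\right) 0 + G} = \frac{1}{0 + G} = \frac{1}{G}$)
$\sqrt{-39710 + r{\left(117,x{\left(13,0 \right)} \right)}} = \sqrt{-39710 + \frac{1}{117}} = \sqrt{- \frac{4646069}{117}} = \frac{i \sqrt{60398897}}{39}$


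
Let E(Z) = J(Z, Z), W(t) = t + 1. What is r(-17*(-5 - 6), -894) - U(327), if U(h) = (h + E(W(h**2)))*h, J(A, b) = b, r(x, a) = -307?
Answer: -35073346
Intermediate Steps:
W(t) = 1 + t
E(Z) = Z
U(h) = h*(1 + h + h**2) (U(h) = (h + (1 + h**2))*h = (1 + h + h**2)*h = h*(1 + h + h**2))
r(-17*(-5 - 6), -894) - U(327) = -307 - 327*(1 + 327 + 327**2) = -307 - 327*(1 + 327 + 106929) = -307 - 327*107257 = -307 - 1*35073039 = -307 - 35073039 = -35073346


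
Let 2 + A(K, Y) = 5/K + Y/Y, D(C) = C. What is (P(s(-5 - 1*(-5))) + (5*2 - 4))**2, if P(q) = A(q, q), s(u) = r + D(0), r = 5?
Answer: 36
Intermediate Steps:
s(u) = 5 (s(u) = 5 + 0 = 5)
A(K, Y) = -1 + 5/K (A(K, Y) = -2 + (5/K + Y/Y) = -2 + (5/K + 1) = -2 + (1 + 5/K) = -1 + 5/K)
P(q) = (5 - q)/q
(P(s(-5 - 1*(-5))) + (5*2 - 4))**2 = ((5 - 1*5)/5 + (5*2 - 4))**2 = ((5 - 5)/5 + (10 - 4))**2 = ((1/5)*0 + 6)**2 = (0 + 6)**2 = 6**2 = 36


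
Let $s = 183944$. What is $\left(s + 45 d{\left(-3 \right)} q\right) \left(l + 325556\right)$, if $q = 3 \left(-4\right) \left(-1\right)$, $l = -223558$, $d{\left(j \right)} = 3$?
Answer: $18927156872$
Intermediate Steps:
$q = 12$ ($q = \left(-12\right) \left(-1\right) = 12$)
$\left(s + 45 d{\left(-3 \right)} q\right) \left(l + 325556\right) = \left(183944 + 45 \cdot 3 \cdot 12\right) \left(-223558 + 325556\right) = \left(183944 + 135 \cdot 12\right) 101998 = \left(183944 + 1620\right) 101998 = 185564 \cdot 101998 = 18927156872$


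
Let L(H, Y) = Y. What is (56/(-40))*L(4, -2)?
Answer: 14/5 ≈ 2.8000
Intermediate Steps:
(56/(-40))*L(4, -2) = (56/(-40))*(-2) = (56*(-1/40))*(-2) = -7/5*(-2) = 14/5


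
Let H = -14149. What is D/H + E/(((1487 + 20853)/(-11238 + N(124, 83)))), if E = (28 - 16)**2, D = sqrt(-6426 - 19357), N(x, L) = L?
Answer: -80316/1117 - I*sqrt(25783)/14149 ≈ -71.903 - 0.011349*I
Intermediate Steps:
D = I*sqrt(25783) (D = sqrt(-25783) = I*sqrt(25783) ≈ 160.57*I)
E = 144 (E = 12**2 = 144)
D/H + E/(((1487 + 20853)/(-11238 + N(124, 83)))) = (I*sqrt(25783))/(-14149) + 144/(((1487 + 20853)/(-11238 + 83))) = (I*sqrt(25783))*(-1/14149) + 144/((22340/(-11155))) = -I*sqrt(25783)/14149 + 144/((22340*(-1/11155))) = -I*sqrt(25783)/14149 + 144/(-4468/2231) = -I*sqrt(25783)/14149 + 144*(-2231/4468) = -I*sqrt(25783)/14149 - 80316/1117 = -80316/1117 - I*sqrt(25783)/14149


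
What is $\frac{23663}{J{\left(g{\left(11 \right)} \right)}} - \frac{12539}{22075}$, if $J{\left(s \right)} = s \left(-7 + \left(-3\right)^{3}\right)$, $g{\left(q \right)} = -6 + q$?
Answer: $- \frac{104898471}{750550} \approx -139.76$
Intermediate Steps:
$J{\left(s \right)} = - 34 s$ ($J{\left(s \right)} = s \left(-7 - 27\right) = s \left(-34\right) = - 34 s$)
$\frac{23663}{J{\left(g{\left(11 \right)} \right)}} - \frac{12539}{22075} = \frac{23663}{\left(-34\right) \left(-6 + 11\right)} - \frac{12539}{22075} = \frac{23663}{\left(-34\right) 5} - \frac{12539}{22075} = \frac{23663}{-170} - \frac{12539}{22075} = 23663 \left(- \frac{1}{170}\right) - \frac{12539}{22075} = - \frac{23663}{170} - \frac{12539}{22075} = - \frac{104898471}{750550}$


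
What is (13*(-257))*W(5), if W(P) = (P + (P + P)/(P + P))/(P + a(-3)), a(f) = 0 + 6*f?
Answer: 1542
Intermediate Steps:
a(f) = 6*f
W(P) = (1 + P)/(-18 + P) (W(P) = (P + (P + P)/(P + P))/(P + 6*(-3)) = (P + (2*P)/((2*P)))/(P - 18) = (P + (2*P)*(1/(2*P)))/(-18 + P) = (P + 1)/(-18 + P) = (1 + P)/(-18 + P))
(13*(-257))*W(5) = (13*(-257))*((1 + 5)/(-18 + 5)) = -3341*6/(-13) = -(-257)*6 = -3341*(-6/13) = 1542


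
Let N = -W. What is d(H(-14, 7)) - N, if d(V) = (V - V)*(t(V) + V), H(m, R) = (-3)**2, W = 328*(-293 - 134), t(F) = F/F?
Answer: -140056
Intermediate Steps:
t(F) = 1
W = -140056 (W = 328*(-427) = -140056)
H(m, R) = 9
N = 140056 (N = -1*(-140056) = 140056)
d(V) = 0 (d(V) = (V - V)*(1 + V) = 0*(1 + V) = 0)
d(H(-14, 7)) - N = 0 - 1*140056 = 0 - 140056 = -140056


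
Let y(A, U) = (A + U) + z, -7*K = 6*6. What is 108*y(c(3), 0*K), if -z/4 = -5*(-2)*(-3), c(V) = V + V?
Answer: 13608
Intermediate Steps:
c(V) = 2*V
K = -36/7 (K = -6*6/7 = -⅐*36 = -36/7 ≈ -5.1429)
z = 120 (z = -4*(-5*(-2))*(-3) = -40*(-3) = -4*(-30) = 120)
y(A, U) = 120 + A + U (y(A, U) = (A + U) + 120 = 120 + A + U)
108*y(c(3), 0*K) = 108*(120 + 2*3 + 0*(-36/7)) = 108*(120 + 6 + 0) = 108*126 = 13608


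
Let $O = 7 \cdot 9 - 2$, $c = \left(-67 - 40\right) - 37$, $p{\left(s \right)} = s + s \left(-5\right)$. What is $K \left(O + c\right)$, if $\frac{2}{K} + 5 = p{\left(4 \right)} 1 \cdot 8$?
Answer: $\frac{166}{133} \approx 1.2481$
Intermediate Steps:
$p{\left(s \right)} = - 4 s$ ($p{\left(s \right)} = s - 5 s = - 4 s$)
$c = -144$ ($c = -107 - 37 = -144$)
$O = 61$ ($O = 63 - 2 = 61$)
$K = - \frac{2}{133}$ ($K = \frac{2}{-5 + \left(-4\right) 4 \cdot 1 \cdot 8} = \frac{2}{-5 + \left(-16\right) 1 \cdot 8} = \frac{2}{-5 - 128} = \frac{2}{-133} = 2 \left(- \frac{1}{133}\right) = - \frac{2}{133} \approx -0.015038$)
$K \left(O + c\right) = - \frac{2 \left(61 - 144\right)}{133} = \left(- \frac{2}{133}\right) \left(-83\right) = \frac{166}{133}$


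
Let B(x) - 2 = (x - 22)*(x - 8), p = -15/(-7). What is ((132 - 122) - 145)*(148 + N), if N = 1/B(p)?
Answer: -115830675/5797 ≈ -19981.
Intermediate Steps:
p = 15/7 (p = -15*(-1/7) = 15/7 ≈ 2.1429)
B(x) = 2 + (-22 + x)*(-8 + x) (B(x) = 2 + (x - 22)*(x - 8) = 2 + (-22 + x)*(-8 + x))
N = 49/5797 (N = 1/(178 + (15/7)**2 - 30*15/7) = 1/(178 + 225/49 - 450/7) = 1/(5797/49) = 49/5797 ≈ 0.0084527)
((132 - 122) - 145)*(148 + N) = ((132 - 122) - 145)*(148 + 49/5797) = (10 - 145)*(858005/5797) = -135*858005/5797 = -115830675/5797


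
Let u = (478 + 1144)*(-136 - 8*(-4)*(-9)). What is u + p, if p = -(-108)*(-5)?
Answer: -688268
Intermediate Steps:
p = -540 (p = -54*10 = -540)
u = -687728 (u = 1622*(-136 + 32*(-9)) = 1622*(-136 - 288) = 1622*(-424) = -687728)
u + p = -687728 - 540 = -688268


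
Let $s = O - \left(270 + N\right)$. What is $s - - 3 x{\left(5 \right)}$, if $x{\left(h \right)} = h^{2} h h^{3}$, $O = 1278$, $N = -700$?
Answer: $48583$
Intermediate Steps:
$x{\left(h \right)} = h^{6}$ ($x{\left(h \right)} = h^{3} h^{3} = h^{6}$)
$s = 1708$ ($s = 1278 - -430 = 1278 + \left(-270 + 700\right) = 1278 + 430 = 1708$)
$s - - 3 x{\left(5 \right)} = 1708 - - 3 \cdot 5^{6} = 1708 - \left(-3\right) 15625 = 1708 - -46875 = 1708 + 46875 = 48583$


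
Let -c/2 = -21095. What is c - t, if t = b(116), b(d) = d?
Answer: 42074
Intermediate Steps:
t = 116
c = 42190 (c = -2*(-21095) = 42190)
c - t = 42190 - 1*116 = 42190 - 116 = 42074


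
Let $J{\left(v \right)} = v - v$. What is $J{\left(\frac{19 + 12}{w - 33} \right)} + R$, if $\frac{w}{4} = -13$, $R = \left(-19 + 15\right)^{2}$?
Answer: $16$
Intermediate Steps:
$R = 16$ ($R = \left(-4\right)^{2} = 16$)
$w = -52$ ($w = 4 \left(-13\right) = -52$)
$J{\left(v \right)} = 0$
$J{\left(\frac{19 + 12}{w - 33} \right)} + R = 0 + 16 = 16$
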